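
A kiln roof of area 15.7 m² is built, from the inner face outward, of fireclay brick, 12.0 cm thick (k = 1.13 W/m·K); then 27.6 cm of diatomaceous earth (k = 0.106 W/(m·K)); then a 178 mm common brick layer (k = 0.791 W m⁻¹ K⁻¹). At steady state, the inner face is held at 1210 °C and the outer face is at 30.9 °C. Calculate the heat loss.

Treat each layer as a resistance in series:
  R_fireclay brick = L/(kA) = 0.120/(1.13·15.7) = 0.006764 K/W
  R_diatomaceous earth = L/(kA) = 0.276/(0.106·15.7) = 0.1658 K/W
  R_common brick = L/(kA) = 0.178/(0.791·15.7) = 0.01433 K/W
ΣR = 0.006764 + 0.1658 + 0.01433 = 0.1869 K/W
Q = ΔT/ΣR = (1210 °C − 30.9 °C)/0.1869 = 6310 W

Q = 6310 W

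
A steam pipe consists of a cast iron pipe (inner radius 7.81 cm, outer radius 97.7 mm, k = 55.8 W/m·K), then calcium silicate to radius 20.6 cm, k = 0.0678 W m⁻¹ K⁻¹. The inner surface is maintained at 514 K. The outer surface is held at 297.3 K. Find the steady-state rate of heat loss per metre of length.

Treat each layer as a resistance in series:
  R'_cast iron = ln(0.0977/0.0781)/(2πk) = 0.2239/(2π·55.8) = 6.386×10^-4 m·K/W
  R'_calcium silicate = ln(0.206/0.0977)/(2πk) = 0.7460/(2π·0.0678) = 1.751 m·K/W
ΣR = 6.386×10^-4 + 1.751 = 1.752 m·K/W
Q' = ΔT/ΣR = (514 K − 297.3 K)/1.752 = 124 W/m

Q' = 124 W/m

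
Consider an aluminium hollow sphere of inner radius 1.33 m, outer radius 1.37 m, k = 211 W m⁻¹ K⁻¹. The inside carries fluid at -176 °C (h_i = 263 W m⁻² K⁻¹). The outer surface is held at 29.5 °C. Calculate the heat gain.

Q = 1150 kW

Resistance network (inner→outer):
  R_conv,in = 1/(4πr²h) = 1/(4π·1.33²·263) = 1.711×10^-4 K/W
  R_aluminium = (1/1.33 − 1/1.37)/(4πk) = 0.02195/(4π·211) = 8.279×10^-6 K/W
ΣR = 1.711×10^-4 + 8.279×10^-6 = 1.794×10^-4 K/W
Q = ΔT/ΣR = (-176 °C − 29.5 °C)/1.794×10^-4 = -1.15×10^6 W
(Negative Q ⇒ heat flows inward; heat gain = 1.15×10^6 W.)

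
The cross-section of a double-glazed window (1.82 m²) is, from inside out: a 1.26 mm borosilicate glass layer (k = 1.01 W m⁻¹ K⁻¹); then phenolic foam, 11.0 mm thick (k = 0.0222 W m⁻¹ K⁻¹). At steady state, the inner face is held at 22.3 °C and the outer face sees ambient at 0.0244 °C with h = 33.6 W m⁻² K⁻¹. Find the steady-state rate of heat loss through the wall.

Treat each layer as a resistance in series:
  R_borosilicate glass = L/(kA) = 0.00126/(1.01·1.82) = 6.855×10^-4 K/W
  R_phenolic foam = L/(kA) = 0.0110/(0.0222·1.82) = 0.2723 K/W
  R_conv,out = 1/(hA) = 1/(33.6·1.82) = 0.01635 K/W
ΣR = 6.855×10^-4 + 0.2723 + 0.01635 = 0.2893 K/W
Q = ΔT/ΣR = (22.3 °C − 0.0244 °C)/0.2893 = 77.0 W

Q = 77.0 W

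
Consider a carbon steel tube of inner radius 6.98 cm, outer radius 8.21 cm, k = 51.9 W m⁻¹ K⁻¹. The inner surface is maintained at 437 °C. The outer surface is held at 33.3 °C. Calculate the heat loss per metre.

Q' = 8.11×10^5 W/m

Q' = 2πk·ΔT/ln(r₂/r₁) = 2π × 51.9 × 403.7 / ln(0.0821/0.0698) = 8.11×10^5 W/m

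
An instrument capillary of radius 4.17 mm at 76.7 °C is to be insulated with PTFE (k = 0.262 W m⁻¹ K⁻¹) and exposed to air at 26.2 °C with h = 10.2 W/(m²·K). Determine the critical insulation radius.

For a cylinder, r_cr = k_ins/h = 0.262/10.2 = 0.0257 m = 2.57 cm

r_cr = 2.57 cm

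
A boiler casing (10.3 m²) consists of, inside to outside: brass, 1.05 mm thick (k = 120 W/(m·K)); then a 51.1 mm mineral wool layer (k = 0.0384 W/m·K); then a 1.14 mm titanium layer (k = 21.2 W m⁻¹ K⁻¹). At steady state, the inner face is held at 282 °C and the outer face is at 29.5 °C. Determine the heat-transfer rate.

Resistance network (inner→outer):
  R_brass = L/(kA) = 0.00105/(120·10.3) = 8.495×10^-7 K/W
  R_mineral wool = L/(kA) = 0.0511/(0.0384·10.3) = 0.1292 K/W
  R_titanium = L/(kA) = 0.00114/(21.2·10.3) = 5.221×10^-6 K/W
ΣR = 8.495×10^-7 + 0.1292 + 5.221×10^-6 = 0.1292 K/W
Q = ΔT/ΣR = (282 °C − 29.5 °C)/0.1292 = 1950 W

Q = 1950 W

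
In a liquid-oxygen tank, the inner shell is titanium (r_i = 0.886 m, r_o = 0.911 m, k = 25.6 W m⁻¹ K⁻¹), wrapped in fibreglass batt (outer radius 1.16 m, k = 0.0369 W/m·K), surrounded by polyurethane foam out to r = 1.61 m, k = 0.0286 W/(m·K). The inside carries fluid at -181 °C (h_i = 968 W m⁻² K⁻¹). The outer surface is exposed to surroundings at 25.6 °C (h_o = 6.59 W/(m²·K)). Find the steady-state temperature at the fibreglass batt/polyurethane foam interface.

Treat each layer as a resistance in series:
  R_conv,in = 1/(4πr²h) = 1/(4π·0.886²·968) = 1.047×10^-4 K/W
  R_titanium = (1/0.886 − 1/0.911)/(4πk) = 0.03097/(4π·25.6) = 9.628×10^-5 K/W
  R_fibreglass batt = (1/0.911 − 1/1.16)/(4πk) = 0.2356/(4π·0.0369) = 0.5081 K/W
  R_polyurethane foam = (1/1.16 − 1/1.61)/(4πk) = 0.2410/(4π·0.0286) = 0.6704 K/W
  R_conv,out = 1/(4πr²h) = 1/(4π·1.61²·6.59) = 0.004659 K/W
ΣR = 1.047×10^-4 + 9.628×10^-5 + 0.5081 + 0.6704 + 0.004659 = 1.183 K/W
Q = ΔT/ΣR = (-181 °C − 25.6 °C)/1.183 = -174.6 W
From the inner boundary to the fibreglass batt/polyurethane foam interface, ΣR_partial = 0.5083 K/W.
T_interface = T_in − Q·ΣR_partial = -181 °C − (-174.6)(0.5083) = -92.3 °C

T = -92.3 °C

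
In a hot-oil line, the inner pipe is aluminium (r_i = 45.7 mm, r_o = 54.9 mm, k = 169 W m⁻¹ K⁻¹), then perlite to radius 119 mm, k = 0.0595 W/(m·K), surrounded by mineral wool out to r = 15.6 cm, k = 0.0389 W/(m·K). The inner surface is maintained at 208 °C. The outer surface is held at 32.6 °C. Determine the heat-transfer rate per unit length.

Q' = 55.2 W/m

Series thermal resistances, inner to outer:
  R'_aluminium = ln(0.0549/0.0457)/(2πk) = 0.1834/(2π·169) = 1.727×10^-4 m·K/W
  R'_perlite = ln(0.119/0.0549)/(2πk) = 0.7736/(2π·0.0595) = 2.069 m·K/W
  R'_mineral wool = ln(0.156/0.119)/(2πk) = 0.2707/(2π·0.0389) = 1.108 m·K/W
ΣR = 1.727×10^-4 + 2.069 + 1.108 = 3.177 m·K/W
Q' = ΔT/ΣR = (208 °C − 32.6 °C)/3.177 = 55.2 W/m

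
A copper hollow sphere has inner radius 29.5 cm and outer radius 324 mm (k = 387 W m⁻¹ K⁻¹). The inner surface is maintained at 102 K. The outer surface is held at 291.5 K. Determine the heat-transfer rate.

Q = 4πk·ΔT/(1/r₁ − 1/r₂) = 4π × 387 × 189.5 / (1/0.295 − 1/0.324) = 3.04×10^6 W

Q = 3040 kW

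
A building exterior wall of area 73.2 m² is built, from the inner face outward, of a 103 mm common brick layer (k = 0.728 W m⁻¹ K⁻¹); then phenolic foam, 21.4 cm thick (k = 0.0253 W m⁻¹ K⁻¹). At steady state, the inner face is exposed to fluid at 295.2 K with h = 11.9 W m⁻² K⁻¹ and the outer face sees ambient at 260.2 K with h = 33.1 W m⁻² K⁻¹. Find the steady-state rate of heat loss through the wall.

Series thermal resistances, inner to outer:
  R_conv,in = 1/(hA) = 1/(11.9·73.2) = 0.001148 K/W
  R_common brick = L/(kA) = 0.103/(0.728·73.2) = 0.001933 K/W
  R_phenolic foam = L/(kA) = 0.214/(0.0253·73.2) = 0.1156 K/W
  R_conv,out = 1/(hA) = 1/(33.1·73.2) = 4.127×10^-4 K/W
ΣR = 0.001148 + 0.001933 + 0.1156 + 4.127×10^-4 = 0.1191 K/W
Q = ΔT/ΣR = (295.2 K − 260.2 K)/0.1191 = 294 W

Q = 294 W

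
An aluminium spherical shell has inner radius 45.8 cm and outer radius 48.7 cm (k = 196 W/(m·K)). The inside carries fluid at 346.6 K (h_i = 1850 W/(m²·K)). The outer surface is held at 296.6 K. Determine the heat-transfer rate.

Resistance network (inner→outer):
  R_conv,in = 1/(4πr²h) = 1/(4π·0.458²·1850) = 2.051×10^-4 K/W
  R_aluminium = (1/0.458 − 1/0.487)/(4πk) = 0.1300/(4π·196) = 5.279×10^-5 K/W
ΣR = 2.051×10^-4 + 5.279×10^-5 = 2.579×10^-4 K/W
Q = ΔT/ΣR = (346.6 K − 296.6 K)/2.579×10^-4 = 1.94×10^5 W

Q = 194 kW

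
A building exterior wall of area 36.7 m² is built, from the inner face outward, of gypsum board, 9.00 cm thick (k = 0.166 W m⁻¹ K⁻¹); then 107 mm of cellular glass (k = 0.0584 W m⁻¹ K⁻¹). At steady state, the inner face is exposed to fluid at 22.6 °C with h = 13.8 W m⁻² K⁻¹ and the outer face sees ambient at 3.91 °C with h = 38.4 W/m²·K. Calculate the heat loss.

Q = 277 W

Resistance network (inner→outer):
  R_conv,in = 1/(hA) = 1/(13.8·36.7) = 0.001974 K/W
  R_gypsum board = L/(kA) = 0.0900/(0.166·36.7) = 0.01477 K/W
  R_cellular glass = L/(kA) = 0.107/(0.0584·36.7) = 0.04992 K/W
  R_conv,out = 1/(hA) = 1/(38.4·36.7) = 7.096×10^-4 K/W
ΣR = 0.001974 + 0.01477 + 0.04992 + 7.096×10^-4 = 0.06737 K/W
Q = ΔT/ΣR = (22.6 °C − 3.91 °C)/0.06737 = 277 W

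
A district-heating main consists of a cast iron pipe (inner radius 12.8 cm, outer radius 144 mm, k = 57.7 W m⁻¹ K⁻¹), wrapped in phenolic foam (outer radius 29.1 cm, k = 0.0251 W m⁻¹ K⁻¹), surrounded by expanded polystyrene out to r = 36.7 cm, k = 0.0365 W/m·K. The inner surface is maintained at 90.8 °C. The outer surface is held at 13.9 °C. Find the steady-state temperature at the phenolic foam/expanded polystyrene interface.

T = 28.1 °C

Resistance network (inner→outer):
  R'_cast iron = ln(0.144/0.128)/(2πk) = 0.1178/(2π·57.7) = 3.249×10^-4 m·K/W
  R'_phenolic foam = ln(0.291/0.144)/(2πk) = 0.7035/(2π·0.0251) = 4.461 m·K/W
  R'_expanded polystyrene = ln(0.367/0.291)/(2πk) = 0.2320/(2π·0.0365) = 1.012 m·K/W
ΣR = 3.249×10^-4 + 4.461 + 1.012 = 5.473 m·K/W
Q' = ΔT/ΣR = (90.8 °C − 13.9 °C)/5.473 = 14.05 W/m
From the inner boundary to the phenolic foam/expanded polystyrene interface, ΣR_partial = 4.461 m·K/W.
T_interface = T_in − Q'·ΣR_partial = 90.8 °C − (14.05)(4.461) = 28.1 °C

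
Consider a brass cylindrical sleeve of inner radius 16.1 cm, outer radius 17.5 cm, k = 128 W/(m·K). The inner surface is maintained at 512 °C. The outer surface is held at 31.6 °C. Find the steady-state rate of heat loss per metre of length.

Q' = 2πk·ΔT/ln(r₂/r₁) = 2π × 128 × 480.4 / ln(0.175/0.161) = 4.63×10^6 W/m

Q' = 4.63×10^6 W/m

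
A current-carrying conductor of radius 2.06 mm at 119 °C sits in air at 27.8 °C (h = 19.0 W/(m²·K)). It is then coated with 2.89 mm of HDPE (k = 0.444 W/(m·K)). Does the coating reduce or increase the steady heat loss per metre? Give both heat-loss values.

increases: 22.4 → 45.5 W/m

Critical radius for a cylinder: r_cr = k/h = 0.0234 m = 2.34 cm.
Outer radius after coating: r₂ = 0.00206 + 0.00289 = 0.00495 m.
Since r₁ < r_cr and r₂ ≤ r_cr, the coating moves toward the maximum at r_cr — heat loss rises.
Bare: R = 1/(2πr₁h) = 4.066 m·K/W; Q = 91.2/4.066 = 22.4 W/m.
Coated: R = R_cond + R_conv = 2.006 m·K/W; Q = 91.2/2.006 = 45.5 W/m.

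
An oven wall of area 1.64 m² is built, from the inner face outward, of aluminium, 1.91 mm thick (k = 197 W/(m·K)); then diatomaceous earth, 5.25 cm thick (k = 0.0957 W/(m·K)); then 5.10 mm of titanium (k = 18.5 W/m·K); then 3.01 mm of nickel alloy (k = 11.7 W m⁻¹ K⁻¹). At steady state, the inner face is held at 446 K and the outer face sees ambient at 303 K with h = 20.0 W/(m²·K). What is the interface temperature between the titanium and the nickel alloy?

T = 315.0 K

Series thermal resistances, inner to outer:
  R_aluminium = L/(kA) = 0.00191/(197·1.64) = 5.912×10^-6 K/W
  R_diatomaceous earth = L/(kA) = 0.0525/(0.0957·1.64) = 0.3345 K/W
  R_titanium = L/(kA) = 0.00510/(18.5·1.64) = 1.681×10^-4 K/W
  R_nickel alloy = L/(kA) = 0.00301/(11.7·1.64) = 1.569×10^-4 K/W
  R_conv,out = 1/(hA) = 1/(20.0·1.64) = 0.03049 K/W
ΣR = 5.912×10^-6 + 0.3345 + 1.681×10^-4 + 1.569×10^-4 + 0.03049 = 0.3653 K/W
Q = ΔT/ΣR = (446 K − 303 K)/0.3653 = 391.5 W
From the inner boundary to the titanium/nickel alloy interface, ΣR_partial = 0.3347 K/W.
T_interface = T_in − Q·ΣR_partial = 446 K − (391.5)(0.3347) = 315.0 K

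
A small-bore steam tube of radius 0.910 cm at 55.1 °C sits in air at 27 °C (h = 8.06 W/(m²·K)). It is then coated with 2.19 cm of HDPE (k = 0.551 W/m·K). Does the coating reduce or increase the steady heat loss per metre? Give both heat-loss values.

Critical radius for a cylinder: r_cr = k/h = 0.0684 m = 6.84 cm.
Outer radius after coating: r₂ = 0.00910 + 0.0219 = 0.03100 m.
Since r₁ < r_cr and r₂ ≤ r_cr, the coating moves toward the maximum at r_cr — heat loss rises.
Bare: R = 1/(2πr₁h) = 2.170 m·K/W; Q = 28.1/2.170 = 12.9 W/m.
Coated: R = R_cond + R_conv = 0.9910 m·K/W; Q = 28.1/0.9910 = 28.4 W/m.

increases: 12.9 → 28.4 W/m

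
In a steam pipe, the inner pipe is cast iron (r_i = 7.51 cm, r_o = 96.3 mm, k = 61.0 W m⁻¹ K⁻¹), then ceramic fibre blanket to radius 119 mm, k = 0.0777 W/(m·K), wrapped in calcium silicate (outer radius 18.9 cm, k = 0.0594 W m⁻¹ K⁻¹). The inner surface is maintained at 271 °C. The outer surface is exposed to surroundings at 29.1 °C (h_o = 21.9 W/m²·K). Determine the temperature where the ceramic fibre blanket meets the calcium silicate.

T = 210 °C

Series thermal resistances, inner to outer:
  R'_cast iron = ln(0.0963/0.0751)/(2πk) = 0.2486/(2π·61.0) = 6.487×10^-4 m·K/W
  R'_ceramic fibre blanket = ln(0.119/0.0963)/(2πk) = 0.2117/(2π·0.0777) = 0.4335 m·K/W
  R'_calcium silicate = ln(0.189/0.119)/(2πk) = 0.4626/(2π·0.0594) = 1.240 m·K/W
  R'_conv,out = 1/(2πr h) = 1/(2π·0.189·21.9) = 0.03845 m·K/W
ΣR = 6.487×10^-4 + 0.4335 + 1.240 + 0.03845 = 1.713 m·K/W
Q' = ΔT/ΣR = (271 °C − 29.1 °C)/1.713 = 141.2 W/m
From the inner boundary to the ceramic fibre blanket/calcium silicate interface, ΣR_partial = 0.4341 m·K/W.
T_interface = T_in − Q'·ΣR_partial = 271 °C − (141.2)(0.4341) = 210 °C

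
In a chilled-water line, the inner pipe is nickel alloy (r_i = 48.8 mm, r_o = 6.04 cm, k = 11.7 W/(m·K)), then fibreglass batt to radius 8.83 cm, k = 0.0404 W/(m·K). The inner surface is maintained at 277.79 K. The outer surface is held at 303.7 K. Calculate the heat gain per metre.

Series thermal resistances, inner to outer:
  R'_nickel alloy = ln(0.0604/0.0488)/(2πk) = 0.2133/(2π·11.7) = 0.002901 m·K/W
  R'_fibreglass batt = ln(0.0883/0.0604)/(2πk) = 0.3798/(2π·0.0404) = 1.496 m·K/W
ΣR = 0.002901 + 1.496 = 1.499 m·K/W
Q' = ΔT/ΣR = (277.79 K − 303.7 K)/1.499 = -17.3 W/m
(Negative Q' ⇒ heat flows inward; heat gain = 17.3 W/m.)

Q' = 17.3 W/m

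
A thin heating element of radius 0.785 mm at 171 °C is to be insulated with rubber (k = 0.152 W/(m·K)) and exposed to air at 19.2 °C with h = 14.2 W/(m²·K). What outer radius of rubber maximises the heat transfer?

r_cr = 1.07 cm

For a cylinder, r_cr = k_ins/h = 0.152/14.2 = 0.0107 m = 1.07 cm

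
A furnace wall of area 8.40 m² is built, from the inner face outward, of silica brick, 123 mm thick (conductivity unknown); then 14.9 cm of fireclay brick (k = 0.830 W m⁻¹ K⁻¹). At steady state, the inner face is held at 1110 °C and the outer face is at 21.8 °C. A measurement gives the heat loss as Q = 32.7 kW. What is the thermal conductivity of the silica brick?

k = 1.23 W/m·K

ΣR = ΔT/Q = |1110 − 21.8|/32700 = 0.03328 K/W
Known resistances:
  R_fireclay brick = L/(kA) = 0.149/(0.830·8.40) = 0.02137 K/W
R_silica brick = ΣR − ΣR_known = 0.03328 − 0.02137 = 0.01191 K/W
L/(kA) = 0.01191 ⇒ k = 0.123/(0.01191·8.40) = 1.23 W/m·K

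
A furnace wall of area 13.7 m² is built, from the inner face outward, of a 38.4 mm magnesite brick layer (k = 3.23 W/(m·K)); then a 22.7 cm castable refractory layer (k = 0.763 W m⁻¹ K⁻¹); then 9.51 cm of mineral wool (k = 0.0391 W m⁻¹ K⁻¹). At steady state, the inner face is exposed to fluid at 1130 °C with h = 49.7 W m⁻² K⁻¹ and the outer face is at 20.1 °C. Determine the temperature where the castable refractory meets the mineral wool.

Series thermal resistances, inner to outer:
  R_conv,in = 1/(hA) = 1/(49.7·13.7) = 0.001469 K/W
  R_magnesite brick = L/(kA) = 0.0384/(3.23·13.7) = 8.678×10^-4 K/W
  R_castable refractory = L/(kA) = 0.227/(0.763·13.7) = 0.02172 K/W
  R_mineral wool = L/(kA) = 0.0951/(0.0391·13.7) = 0.1775 K/W
ΣR = 0.001469 + 8.678×10^-4 + 0.02172 + 0.1775 = 0.2016 K/W
Q = ΔT/ΣR = (1130 °C − 20.1 °C)/0.2016 = 5505 W
From the inner boundary to the castable refractory/mineral wool interface, ΣR_partial = 0.02406 K/W.
T_interface = T_in − Q·ΣR_partial = 1130 °C − (5505)(0.02406) = 998 °C

T = 998 °C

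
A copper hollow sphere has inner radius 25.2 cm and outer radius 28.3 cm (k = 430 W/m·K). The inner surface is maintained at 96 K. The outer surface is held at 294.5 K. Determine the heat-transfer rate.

Q = 4πk·ΔT/(1/r₁ − 1/r₂) = 4π × 430 × 198.5 / (1/0.252 − 1/0.283) = 2.47×10^6 W

Q = 2470 kW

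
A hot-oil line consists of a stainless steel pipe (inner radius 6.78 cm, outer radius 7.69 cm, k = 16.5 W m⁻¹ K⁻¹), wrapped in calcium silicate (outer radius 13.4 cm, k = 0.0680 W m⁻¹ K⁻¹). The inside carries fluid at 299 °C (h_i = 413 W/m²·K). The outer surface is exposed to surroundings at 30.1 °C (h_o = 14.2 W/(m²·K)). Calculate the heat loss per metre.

Q' = 193 W/m

Resistance network (inner→outer):
  R'_conv,in = 1/(2πr h) = 1/(2π·0.0678·413) = 0.005684 m·K/W
  R'_stainless steel = ln(0.0769/0.0678)/(2πk) = 0.1259/(2π·16.5) = 0.001215 m·K/W
  R'_calcium silicate = ln(0.134/0.0769)/(2πk) = 0.5553/(2π·0.0680) = 1.300 m·K/W
  R'_conv,out = 1/(2πr h) = 1/(2π·0.134·14.2) = 0.08364 m·K/W
ΣR = 0.005684 + 0.001215 + 1.300 + 0.08364 = 1.391 m·K/W
Q' = ΔT/ΣR = (299 °C − 30.1 °C)/1.391 = 193 W/m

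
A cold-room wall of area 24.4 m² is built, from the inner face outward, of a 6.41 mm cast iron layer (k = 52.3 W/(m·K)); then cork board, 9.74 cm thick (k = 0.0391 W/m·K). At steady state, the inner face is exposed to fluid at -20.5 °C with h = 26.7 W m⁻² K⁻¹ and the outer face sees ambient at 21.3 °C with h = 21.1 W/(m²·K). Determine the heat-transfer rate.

Q = 396 W

Treat each layer as a resistance in series:
  R_conv,in = 1/(hA) = 1/(26.7·24.4) = 0.001535 K/W
  R_cast iron = L/(kA) = 0.00641/(52.3·24.4) = 5.023×10^-6 K/W
  R_cork board = L/(kA) = 0.0974/(0.0391·24.4) = 0.1021 K/W
  R_conv,out = 1/(hA) = 1/(21.1·24.4) = 0.001942 K/W
ΣR = 0.001535 + 5.023×10^-6 + 0.1021 + 0.001942 = 0.1056 K/W
Q = ΔT/ΣR = (-20.5 °C − 21.3 °C)/0.1056 = -396 W
(Negative Q ⇒ heat flows inward; heat gain = 396 W.)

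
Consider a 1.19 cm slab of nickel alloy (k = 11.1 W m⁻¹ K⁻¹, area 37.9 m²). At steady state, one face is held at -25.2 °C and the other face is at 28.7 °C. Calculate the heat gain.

Q = kA·ΔT/L = 11.1 × 37.9 × |-25.2 °C − 28.7 °C| / 0.0119 = 1.91×10^6 W

Q = 1910 kW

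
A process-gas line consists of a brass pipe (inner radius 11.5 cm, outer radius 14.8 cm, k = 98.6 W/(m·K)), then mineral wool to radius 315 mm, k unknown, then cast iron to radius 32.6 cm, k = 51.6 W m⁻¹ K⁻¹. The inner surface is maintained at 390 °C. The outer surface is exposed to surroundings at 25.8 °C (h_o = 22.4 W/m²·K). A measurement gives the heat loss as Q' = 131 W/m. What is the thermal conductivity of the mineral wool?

k = 0.0436 W/m·K

ΣR = ΔT/Q' = |390 − 25.8|/131 = 2.780 m·K/W
Known resistances:
  R'_brass = ln(0.148/0.115)/(2πk) = 0.2523/(2π·98.6) = 4.072×10^-4 m·K/W
  R'_cast iron = ln(0.326/0.315)/(2πk) = 0.03432/(2π·51.6) = 1.059×10^-4 m·K/W
  R'_conv,out = 1/(2πr h) = 1/(2π·0.326·22.4) = 0.02179 m·K/W
R_mineral wool = ΣR − ΣR_known = 2.780 − 0.02230 = 2.758 m·K/W
ln(r₂/r₁)/(2πk) = 2.758 ⇒ k = 0.7554/(2π·2.758) = 0.0436 W/m·K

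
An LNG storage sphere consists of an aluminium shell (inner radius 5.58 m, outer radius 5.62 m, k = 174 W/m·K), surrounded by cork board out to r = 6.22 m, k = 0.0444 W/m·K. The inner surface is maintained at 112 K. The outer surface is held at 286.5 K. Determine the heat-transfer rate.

Q = 5.67 kW

Series thermal resistances, inner to outer:
  R_aluminium = (1/5.58 − 1/5.62)/(4πk) = 0.001276/(4π·174) = 5.834×10^-7 K/W
  R_cork board = (1/5.62 − 1/6.22)/(4πk) = 0.01716/(4π·0.0444) = 0.03076 K/W
ΣR = 5.834×10^-7 + 0.03076 = 0.03076 K/W
Q = ΔT/ΣR = (112 K − 286.5 K)/0.03076 = -5670 W
(Negative Q ⇒ heat flows inward; heat gain = 5670 W.)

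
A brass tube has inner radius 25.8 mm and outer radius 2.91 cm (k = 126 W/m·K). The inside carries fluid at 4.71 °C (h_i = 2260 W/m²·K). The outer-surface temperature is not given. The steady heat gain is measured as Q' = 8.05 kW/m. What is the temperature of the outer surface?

T_out = 27.9 °C

Sum the resistances:
  R'_conv,in = 1/(2πr h) = 1/(2π·0.0258·2260) = 0.002730 m·K/W
  R'_brass = ln(0.0291/0.0258)/(2πk) = 0.1204/(2π·126) = 1.520×10^-4 m·K/W
ΣR = 0.002882 m·K/W
ΔT = Q'·ΣR = 8050 × 0.002882 = 23.20 K
Heat flows inward, so T_out = T_in + ΔT = 4.71 + 23.20 = 27.9 °C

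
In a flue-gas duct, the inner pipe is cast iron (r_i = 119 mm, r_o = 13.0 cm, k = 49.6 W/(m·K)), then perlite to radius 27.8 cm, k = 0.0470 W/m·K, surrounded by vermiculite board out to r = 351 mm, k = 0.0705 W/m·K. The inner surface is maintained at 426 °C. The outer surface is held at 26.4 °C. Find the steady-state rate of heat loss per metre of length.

Treat each layer as a resistance in series:
  R'_cast iron = ln(0.130/0.119)/(2πk) = 0.08841/(2π·49.6) = 2.837×10^-4 m·K/W
  R'_perlite = ln(0.278/0.130)/(2πk) = 0.7601/(2π·0.0470) = 2.574 m·K/W
  R'_vermiculite board = ln(0.351/0.278)/(2πk) = 0.2332/(2π·0.0705) = 0.5264 m·K/W
ΣR = 2.837×10^-4 + 2.574 + 0.5264 = 3.101 m·K/W
Q' = ΔT/ΣR = (426 °C − 26.4 °C)/3.101 = 129 W/m

Q' = 129 W/m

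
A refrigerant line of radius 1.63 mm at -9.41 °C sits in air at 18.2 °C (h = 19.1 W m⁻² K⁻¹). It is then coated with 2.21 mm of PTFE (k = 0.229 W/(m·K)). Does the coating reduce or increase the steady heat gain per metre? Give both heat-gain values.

increases: 5.40 → 9.98 W/m

Critical radius for a cylinder: r_cr = k/h = 0.0120 m = 1.20 cm.
Outer radius after coating: r₂ = 0.00163 + 0.00221 = 0.00384 m.
Since r₁ < r_cr and r₂ ≤ r_cr, the coating moves toward the maximum at r_cr — heat gain rises.
Bare: R = 1/(2πr₁h) = 5.112 m·K/W; Q = 27.61/5.112 = 5.40 W/m.
Coated: R = R_cond + R_conv = 2.766 m·K/W; Q = 27.61/2.766 = 9.98 W/m.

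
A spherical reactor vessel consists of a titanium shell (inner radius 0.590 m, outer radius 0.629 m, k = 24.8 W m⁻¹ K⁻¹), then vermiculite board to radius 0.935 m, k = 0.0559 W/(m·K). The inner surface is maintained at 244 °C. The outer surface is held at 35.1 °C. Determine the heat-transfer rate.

Treat each layer as a resistance in series:
  R_titanium = (1/0.590 − 1/0.629)/(4πk) = 0.1051/(4π·24.8) = 3.372×10^-4 K/W
  R_vermiculite board = (1/0.629 − 1/0.935)/(4πk) = 0.5203/(4π·0.0559) = 0.7407 K/W
ΣR = 3.372×10^-4 + 0.7407 = 0.7410 K/W
Q = ΔT/ΣR = (244 °C − 35.1 °C)/0.7410 = 282 W

Q = 282 W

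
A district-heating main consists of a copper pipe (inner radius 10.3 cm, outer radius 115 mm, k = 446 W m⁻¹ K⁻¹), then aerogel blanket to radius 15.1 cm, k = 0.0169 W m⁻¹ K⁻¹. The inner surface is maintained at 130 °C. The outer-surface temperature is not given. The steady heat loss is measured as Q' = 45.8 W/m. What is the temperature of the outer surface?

Sum the resistances:
  R'_copper = ln(0.115/0.103)/(2πk) = 0.1102/(2π·446) = 3.933×10^-5 m·K/W
  R'_aerogel blanket = ln(0.151/0.115)/(2πk) = 0.2723/(2π·0.0169) = 2.565 m·K/W
ΣR = 2.565 m·K/W
ΔT = Q'·ΣR = 45.8 × 2.565 = 117.5 K
Heat flows outward, so T_out = T_in − ΔT = 130 − 117.5 = 12.5 °C

T_out = 12.5 °C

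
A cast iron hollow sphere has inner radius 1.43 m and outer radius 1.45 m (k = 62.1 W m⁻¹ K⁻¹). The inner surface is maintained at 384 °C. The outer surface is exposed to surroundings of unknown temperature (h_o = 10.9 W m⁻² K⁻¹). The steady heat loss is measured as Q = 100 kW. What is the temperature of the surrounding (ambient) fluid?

Series resistances:
  R_cast iron = (1/1.43 − 1/1.45)/(4πk) = 0.009646/(4π·62.1) = 1.236×10^-5 K/W
  R_conv,out = 1/(4πr²h) = 1/(4π·1.45²·10.9) = 0.003472 K/W
ΣR = 0.003485 K/W
ΔT = Q·ΣR = 1.00×10^5 × 0.003485 = 348.5 K
Heat flows outward, so T_out = T_in − ΔT = 384 − 348.5 = 35.5 °C

T_out = 35.5 °C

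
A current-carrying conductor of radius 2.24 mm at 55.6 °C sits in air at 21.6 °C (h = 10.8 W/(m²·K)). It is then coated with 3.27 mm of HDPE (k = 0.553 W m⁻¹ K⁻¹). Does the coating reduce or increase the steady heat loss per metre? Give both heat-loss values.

Critical radius for a cylinder: r_cr = k/h = 0.0512 m = 5.12 cm.
Outer radius after coating: r₂ = 0.00224 + 0.00327 = 0.00551 m.
Since r₁ < r_cr and r₂ ≤ r_cr, the coating moves toward the maximum at r_cr — heat loss rises.
Bare: R = 1/(2πr₁h) = 6.579 m·K/W; Q = 34/6.579 = 5.17 W/m.
Coated: R = R_cond + R_conv = 2.934 m·K/W; Q = 34/2.934 = 11.6 W/m.

increases: 5.17 → 11.6 W/m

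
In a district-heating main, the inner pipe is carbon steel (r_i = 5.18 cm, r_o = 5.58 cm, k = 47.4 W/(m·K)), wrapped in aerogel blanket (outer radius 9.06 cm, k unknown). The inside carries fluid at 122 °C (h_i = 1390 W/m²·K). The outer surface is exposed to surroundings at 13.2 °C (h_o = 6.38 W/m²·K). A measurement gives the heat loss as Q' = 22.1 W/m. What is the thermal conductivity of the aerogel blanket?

k = 0.0166 W/m·K

ΣR = ΔT/Q' = |122 − 13.2|/22.1 = 4.923 m·K/W
Known resistances:
  R'_conv,in = 1/(2πr h) = 1/(2π·0.0518·1390) = 0.002210 m·K/W
  R'_carbon steel = ln(0.0558/0.0518)/(2πk) = 0.07438/(2π·47.4) = 2.498×10^-4 m·K/W
  R'_conv,out = 1/(2πr h) = 1/(2π·0.0906·6.38) = 0.2753 m·K/W
R_aerogel blanket = ΣR − ΣR_known = 4.923 − 0.2778 = 4.645 m·K/W
ln(r₂/r₁)/(2πk) = 4.645 ⇒ k = 0.4847/(2π·4.645) = 0.0166 W/m·K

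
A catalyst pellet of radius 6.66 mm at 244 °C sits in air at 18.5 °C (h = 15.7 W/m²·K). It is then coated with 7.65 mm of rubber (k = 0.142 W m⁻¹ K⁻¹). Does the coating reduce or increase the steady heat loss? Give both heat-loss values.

increases: 1.97 → 3.23 W

Critical radius for a sphere: r_cr = 2k/h = 0.0181 m = 1.81 cm.
Outer radius after coating: r₂ = 0.00666 + 0.00765 = 0.01431 m.
Since r₁ < r_cr and r₂ ≤ r_cr, the coating moves toward the maximum at r_cr — heat loss rises.
Bare: R = 1/(4πr₁²h) = 114.3 K/W; Q = 225.5/114.3 = 1.97 W.
Coated: R = R_cond + R_conv = 69.74 K/W; Q = 225.5/69.74 = 3.23 W.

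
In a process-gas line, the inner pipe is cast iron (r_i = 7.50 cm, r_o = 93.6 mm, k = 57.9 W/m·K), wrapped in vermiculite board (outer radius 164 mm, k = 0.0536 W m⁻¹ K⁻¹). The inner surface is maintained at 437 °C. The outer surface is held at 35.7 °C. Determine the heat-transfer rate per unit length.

Q' = 241 W/m

Treat each layer as a resistance in series:
  R'_cast iron = ln(0.0936/0.0750)/(2πk) = 0.2215/(2π·57.9) = 6.090×10^-4 m·K/W
  R'_vermiculite board = ln(0.164/0.0936)/(2πk) = 0.5608/(2π·0.0536) = 1.665 m·K/W
ΣR = 6.090×10^-4 + 1.665 = 1.666 m·K/W
Q' = ΔT/ΣR = (437 °C − 35.7 °C)/1.666 = 241 W/m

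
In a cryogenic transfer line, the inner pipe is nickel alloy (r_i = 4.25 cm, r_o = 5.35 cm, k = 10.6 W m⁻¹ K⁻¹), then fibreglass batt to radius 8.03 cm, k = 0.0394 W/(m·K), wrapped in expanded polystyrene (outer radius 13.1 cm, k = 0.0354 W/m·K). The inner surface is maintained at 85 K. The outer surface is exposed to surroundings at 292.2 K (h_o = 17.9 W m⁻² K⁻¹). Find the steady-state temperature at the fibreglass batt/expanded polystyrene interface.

Resistance network (inner→outer):
  R'_nickel alloy = ln(0.0535/0.0425)/(2πk) = 0.2302/(2π·10.6) = 0.003456 m·K/W
  R'_fibreglass batt = ln(0.0803/0.0535)/(2πk) = 0.4061/(2π·0.0394) = 1.640 m·K/W
  R'_expanded polystyrene = ln(0.131/0.0803)/(2πk) = 0.4894/(2π·0.0354) = 2.200 m·K/W
  R'_conv,out = 1/(2πr h) = 1/(2π·0.131·17.9) = 0.06787 m·K/W
ΣR = 0.003456 + 1.640 + 2.200 + 0.06787 = 3.911 m·K/W
Q' = ΔT/ΣR = (85 K − 292.2 K)/3.911 = -52.98 W/m
From the inner boundary to the fibreglass batt/expanded polystyrene interface, ΣR_partial = 1.643 m·K/W.
T_interface = T_in − Q'·ΣR_partial = 85 K − (-52.98)(1.643) = 172 K

T = 172 K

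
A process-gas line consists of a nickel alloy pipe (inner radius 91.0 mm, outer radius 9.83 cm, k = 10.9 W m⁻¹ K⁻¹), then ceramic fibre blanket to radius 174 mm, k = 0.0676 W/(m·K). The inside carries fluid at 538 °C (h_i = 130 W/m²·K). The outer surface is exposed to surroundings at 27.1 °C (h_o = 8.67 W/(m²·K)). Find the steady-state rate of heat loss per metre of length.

Q' = 349 W/m

Treat each layer as a resistance in series:
  R'_conv,in = 1/(2πr h) = 1/(2π·0.0910·130) = 0.01345 m·K/W
  R'_nickel alloy = ln(0.0983/0.0910)/(2πk) = 0.07716/(2π·10.9) = 0.001127 m·K/W
  R'_ceramic fibre blanket = ln(0.174/0.0983)/(2πk) = 0.5710/(2π·0.0676) = 1.344 m·K/W
  R'_conv,out = 1/(2πr h) = 1/(2π·0.174·8.67) = 0.1055 m·K/W
ΣR = 0.01345 + 0.001127 + 1.344 + 0.1055 = 1.464 m·K/W
Q' = ΔT/ΣR = (538 °C − 27.1 °C)/1.464 = 349 W/m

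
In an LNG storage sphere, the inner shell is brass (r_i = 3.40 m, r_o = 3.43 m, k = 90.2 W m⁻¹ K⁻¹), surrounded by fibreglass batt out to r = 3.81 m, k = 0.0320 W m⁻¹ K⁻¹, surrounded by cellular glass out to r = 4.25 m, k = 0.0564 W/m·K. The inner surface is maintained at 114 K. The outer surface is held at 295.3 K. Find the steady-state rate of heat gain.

Treat each layer as a resistance in series:
  R_brass = (1/3.40 − 1/3.43)/(4πk) = 0.002572/(4π·90.2) = 2.270×10^-6 K/W
  R_fibreglass batt = (1/3.43 − 1/3.81)/(4πk) = 0.02908/(4π·0.0320) = 0.07231 K/W
  R_cellular glass = (1/3.81 − 1/4.25)/(4πk) = 0.02717/(4π·0.0564) = 0.03834 K/W
ΣR = 2.270×10^-6 + 0.07231 + 0.03834 = 0.1107 K/W
Q = ΔT/ΣR = (114 K − 295.3 K)/0.1107 = -1640 W
(Negative Q ⇒ heat flows inward; heat gain = 1640 W.)

Q = 1640 W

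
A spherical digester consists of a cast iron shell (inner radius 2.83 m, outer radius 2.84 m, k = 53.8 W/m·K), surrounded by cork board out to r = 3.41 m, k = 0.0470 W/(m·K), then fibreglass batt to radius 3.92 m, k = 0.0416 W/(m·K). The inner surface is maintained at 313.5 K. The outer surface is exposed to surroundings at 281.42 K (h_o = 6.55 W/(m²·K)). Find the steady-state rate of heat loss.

Q = 185 W

Treat each layer as a resistance in series:
  R_cast iron = (1/2.83 − 1/2.84)/(4πk) = 0.001244/(4π·53.8) = 1.840×10^-6 K/W
  R_cork board = (1/2.84 − 1/3.41)/(4πk) = 0.05886/(4π·0.0470) = 0.09965 K/W
  R_fibreglass batt = (1/3.41 − 1/3.92)/(4πk) = 0.03815/(4π·0.0416) = 0.07298 K/W
  R_conv,out = 1/(4πr²h) = 1/(4π·3.92²·6.55) = 7.906×10^-4 K/W
ΣR = 1.840×10^-6 + 0.09965 + 0.07298 + 7.906×10^-4 = 0.1734 K/W
Q = ΔT/ΣR = (313.5 K − 281.42 K)/0.1734 = 185 W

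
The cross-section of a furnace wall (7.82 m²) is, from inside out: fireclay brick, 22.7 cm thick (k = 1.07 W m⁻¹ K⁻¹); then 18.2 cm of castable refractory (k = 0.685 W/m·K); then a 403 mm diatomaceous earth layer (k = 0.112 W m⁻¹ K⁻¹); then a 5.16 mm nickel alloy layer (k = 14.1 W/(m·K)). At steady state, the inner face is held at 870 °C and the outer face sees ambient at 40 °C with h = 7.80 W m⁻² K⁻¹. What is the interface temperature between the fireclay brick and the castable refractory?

Treat each layer as a resistance in series:
  R_fireclay brick = L/(kA) = 0.227/(1.07·7.82) = 0.02713 K/W
  R_castable refractory = L/(kA) = 0.182/(0.685·7.82) = 0.03398 K/W
  R_diatomaceous earth = L/(kA) = 0.403/(0.112·7.82) = 0.4601 K/W
  R_nickel alloy = L/(kA) = 0.00516/(14.1·7.82) = 4.680×10^-5 K/W
  R_conv,out = 1/(hA) = 1/(7.80·7.82) = 0.01639 K/W
ΣR = 0.02713 + 0.03398 + 0.4601 + 4.680×10^-5 + 0.01639 = 0.5376 K/W
Q = ΔT/ΣR = (870 °C − 40 °C)/0.5376 = 1544 W
From the inner boundary to the fireclay brick/castable refractory interface, ΣR_partial = 0.02713 K/W.
T_interface = T_in − Q·ΣR_partial = 870 °C − (1544)(0.02713) = 828 °C

T = 828 °C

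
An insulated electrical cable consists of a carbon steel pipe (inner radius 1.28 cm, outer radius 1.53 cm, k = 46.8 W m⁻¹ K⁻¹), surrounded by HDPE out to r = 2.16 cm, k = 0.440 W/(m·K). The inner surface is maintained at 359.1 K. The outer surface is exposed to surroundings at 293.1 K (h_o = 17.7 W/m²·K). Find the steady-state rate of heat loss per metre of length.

Q' = 122 W/m

Series thermal resistances, inner to outer:
  R'_carbon steel = ln(0.0153/0.0128)/(2πk) = 0.1784/(2π·46.8) = 6.067×10^-4 m·K/W
  R'_HDPE = ln(0.0216/0.0153)/(2πk) = 0.3448/(2π·0.440) = 0.1247 m·K/W
  R'_conv,out = 1/(2πr h) = 1/(2π·0.0216·17.7) = 0.4163 m·K/W
ΣR = 6.067×10^-4 + 0.1247 + 0.4163 = 0.5416 m·K/W
Q' = ΔT/ΣR = (359.1 K − 293.1 K)/0.5416 = 122 W/m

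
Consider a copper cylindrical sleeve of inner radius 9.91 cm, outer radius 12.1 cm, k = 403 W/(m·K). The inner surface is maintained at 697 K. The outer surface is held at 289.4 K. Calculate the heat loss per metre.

Q' = 2πk·ΔT/ln(r₂/r₁) = 2π × 403 × 407.6 / ln(0.121/0.0991) = 5.17×10^6 W/m

Q' = 5170 kW/m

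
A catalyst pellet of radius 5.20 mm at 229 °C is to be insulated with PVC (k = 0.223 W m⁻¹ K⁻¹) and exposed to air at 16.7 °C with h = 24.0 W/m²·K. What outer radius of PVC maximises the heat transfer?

r_cr = 1.86 cm

For a sphere, r_cr = 2k_ins/h = 2·0.223/24.0 = 0.0186 m = 1.86 cm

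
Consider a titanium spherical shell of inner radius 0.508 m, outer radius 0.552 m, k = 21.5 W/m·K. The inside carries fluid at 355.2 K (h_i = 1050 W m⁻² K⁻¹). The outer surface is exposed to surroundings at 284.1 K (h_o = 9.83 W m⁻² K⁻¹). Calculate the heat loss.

Treat each layer as a resistance in series:
  R_conv,in = 1/(4πr²h) = 1/(4π·0.508²·1050) = 2.937×10^-4 K/W
  R_titanium = (1/0.508 − 1/0.552)/(4πk) = 0.1569/(4π·21.5) = 5.808×10^-4 K/W
  R_conv,out = 1/(4πr²h) = 1/(4π·0.552²·9.83) = 0.02657 K/W
ΣR = 2.937×10^-4 + 5.808×10^-4 + 0.02657 = 0.02744 K/W
Q = ΔT/ΣR = (355.2 K − 284.1 K)/0.02744 = 2590 W

Q = 2590 W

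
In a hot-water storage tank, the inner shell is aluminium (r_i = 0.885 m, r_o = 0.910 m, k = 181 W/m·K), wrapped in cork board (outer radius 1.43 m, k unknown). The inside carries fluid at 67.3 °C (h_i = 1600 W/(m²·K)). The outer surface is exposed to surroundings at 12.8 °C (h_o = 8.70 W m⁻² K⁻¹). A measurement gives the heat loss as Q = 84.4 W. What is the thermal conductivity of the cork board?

k = 0.0496 W/m·K

ΣR = ΔT/Q = |67.3 − 12.8|/84.4 = 0.6457 K/W
Known resistances:
  R_conv,in = 1/(4πr²h) = 1/(4π·0.885²·1600) = 6.350×10^-5 K/W
  R_aluminium = (1/0.885 − 1/0.910)/(4πk) = 0.03104/(4π·181) = 1.365×10^-5 K/W
  R_conv,out = 1/(4πr²h) = 1/(4π·1.43²·8.70) = 0.004473 K/W
R_cork board = ΣR − ΣR_known = 0.6457 − 0.004550 = 0.6411 K/W
(1/r₁−1/r₂)/(4πk) = 0.6411 ⇒ k = 0.3996/(4π·0.6411) = 0.0496 W/m·K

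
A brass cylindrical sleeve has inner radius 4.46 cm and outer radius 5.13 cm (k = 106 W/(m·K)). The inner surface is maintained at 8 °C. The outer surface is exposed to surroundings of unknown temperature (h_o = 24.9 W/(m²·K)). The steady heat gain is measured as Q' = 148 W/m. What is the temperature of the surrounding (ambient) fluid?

Series resistances:
  R'_brass = ln(0.0513/0.0446)/(2πk) = 0.1400/(2π·106) = 2.101×10^-4 m·K/W
  R'_conv,out = 1/(2πr h) = 1/(2π·0.0513·24.9) = 0.1246 m·K/W
ΣR = 0.1248 m·K/W
ΔT = Q'·ΣR = 148 × 0.1248 = 18.47 K
Heat flows inward, so T_out = T_in + ΔT = 8 + 18.47 = 26.5 °C

T_out = 26.5 °C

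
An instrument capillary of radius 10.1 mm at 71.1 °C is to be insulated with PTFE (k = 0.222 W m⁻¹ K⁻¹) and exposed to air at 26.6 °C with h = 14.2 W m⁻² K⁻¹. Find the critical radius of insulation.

r_cr = 1.56 cm

For a cylinder, r_cr = k_ins/h = 0.222/14.2 = 0.0156 m = 1.56 cm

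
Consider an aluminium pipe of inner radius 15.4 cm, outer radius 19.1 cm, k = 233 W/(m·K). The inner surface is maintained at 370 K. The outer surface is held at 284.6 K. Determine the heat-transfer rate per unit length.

Q' = 581 kW/m

Q' = 2πk·ΔT/ln(r₂/r₁) = 2π × 233 × 85.4 / ln(0.191/0.154) = 5.81×10^5 W/m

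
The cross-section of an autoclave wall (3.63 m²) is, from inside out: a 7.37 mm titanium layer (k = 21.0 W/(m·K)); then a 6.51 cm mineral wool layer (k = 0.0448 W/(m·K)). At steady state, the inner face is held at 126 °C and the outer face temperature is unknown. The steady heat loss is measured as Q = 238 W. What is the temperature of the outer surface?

T_out = 30.7 °C

Series resistances:
  R_titanium = L/(kA) = 0.00737/(21.0·3.63) = 9.668×10^-5 K/W
  R_mineral wool = L/(kA) = 0.0651/(0.0448·3.63) = 0.4003 K/W
ΣR = 0.4004 K/W
ΔT = Q·ΣR = 238 × 0.4004 = 95.30 K
Heat flows outward, so T_out = T_in − ΔT = 126 − 95.30 = 30.7 °C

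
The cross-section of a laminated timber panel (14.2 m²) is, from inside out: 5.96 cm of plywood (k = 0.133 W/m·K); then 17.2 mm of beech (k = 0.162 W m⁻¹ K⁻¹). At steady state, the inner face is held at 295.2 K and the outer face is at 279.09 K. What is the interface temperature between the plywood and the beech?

Resistance network (inner→outer):
  R_plywood = L/(kA) = 0.0596/(0.133·14.2) = 0.03156 K/W
  R_beech = L/(kA) = 0.0172/(0.162·14.2) = 0.007477 K/W
ΣR = 0.03156 + 0.007477 = 0.03904 K/W
Q = ΔT/ΣR = (295.2 K − 279.09 K)/0.03904 = 412.7 W
From the inner boundary to the plywood/beech interface, ΣR_partial = 0.03156 K/W.
T_interface = T_in − Q·ΣR_partial = 295.2 K − (412.7)(0.03156) = 282.18 K

T = 282.18 K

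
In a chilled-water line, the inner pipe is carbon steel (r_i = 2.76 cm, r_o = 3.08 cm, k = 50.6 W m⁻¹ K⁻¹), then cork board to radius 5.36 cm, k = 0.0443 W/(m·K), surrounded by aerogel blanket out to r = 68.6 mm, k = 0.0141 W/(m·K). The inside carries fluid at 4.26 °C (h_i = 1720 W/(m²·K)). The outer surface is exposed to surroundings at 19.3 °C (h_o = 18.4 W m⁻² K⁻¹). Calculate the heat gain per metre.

Series thermal resistances, inner to outer:
  R'_conv,in = 1/(2πr h) = 1/(2π·0.0276·1720) = 0.003353 m·K/W
  R'_carbon steel = ln(0.0308/0.0276)/(2πk) = 0.1097/(2π·50.6) = 3.450×10^-4 m·K/W
  R'_cork board = ln(0.0536/0.0308)/(2πk) = 0.5540/(2π·0.0443) = 1.990 m·K/W
  R'_aerogel blanket = ln(0.0686/0.0536)/(2πk) = 0.2467/(2π·0.0141) = 2.785 m·K/W
  R'_conv,out = 1/(2πr h) = 1/(2π·0.0686·18.4) = 0.1261 m·K/W
ΣR = 0.003353 + 3.450×10^-4 + 1.990 + 2.785 + 0.1261 = 4.905 m·K/W
Q' = ΔT/ΣR = (4.26 °C − 19.3 °C)/4.905 = -3.07 W/m
(Negative Q' ⇒ heat flows inward; heat gain = 3.07 W/m.)

Q' = 3.07 W/m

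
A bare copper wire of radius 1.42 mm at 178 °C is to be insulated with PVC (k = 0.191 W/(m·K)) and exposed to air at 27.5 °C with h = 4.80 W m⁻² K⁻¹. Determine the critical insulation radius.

For a cylinder, r_cr = k_ins/h = 0.191/4.80 = 0.0398 m = 3.98 cm

r_cr = 3.98 cm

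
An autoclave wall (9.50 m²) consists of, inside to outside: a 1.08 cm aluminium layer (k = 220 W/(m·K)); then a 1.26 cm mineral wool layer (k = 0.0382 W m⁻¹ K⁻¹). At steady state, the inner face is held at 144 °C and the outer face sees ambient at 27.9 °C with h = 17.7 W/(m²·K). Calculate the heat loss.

Series thermal resistances, inner to outer:
  R_aluminium = L/(kA) = 0.0108/(220·9.50) = 5.167×10^-6 K/W
  R_mineral wool = L/(kA) = 0.0126/(0.0382·9.50) = 0.03472 K/W
  R_conv,out = 1/(hA) = 1/(17.7·9.50) = 0.005947 K/W
ΣR = 5.167×10^-6 + 0.03472 + 0.005947 = 0.04067 K/W
Q = ΔT/ΣR = (144 °C − 27.9 °C)/0.04067 = 2850 W

Q = 2.85 kW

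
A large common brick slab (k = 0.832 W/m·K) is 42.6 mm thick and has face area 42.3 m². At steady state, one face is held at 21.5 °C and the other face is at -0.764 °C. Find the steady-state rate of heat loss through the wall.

Q = kA·ΔT/L = 0.832 × 42.3 × |21.5 °C − -0.764 °C| / 0.0426 = 18400 W

Q = 18.4 kW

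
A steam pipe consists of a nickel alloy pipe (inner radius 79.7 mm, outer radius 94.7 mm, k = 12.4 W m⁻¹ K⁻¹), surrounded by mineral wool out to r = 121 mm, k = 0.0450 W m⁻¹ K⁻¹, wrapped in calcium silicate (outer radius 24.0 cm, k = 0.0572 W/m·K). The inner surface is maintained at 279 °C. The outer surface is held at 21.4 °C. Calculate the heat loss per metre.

Series thermal resistances, inner to outer:
  R'_nickel alloy = ln(0.0947/0.0797)/(2πk) = 0.1724/(2π·12.4) = 0.002213 m·K/W
  R'_mineral wool = ln(0.121/0.0947)/(2πk) = 0.2451/(2π·0.0450) = 0.8668 m·K/W
  R'_calcium silicate = ln(0.240/0.121)/(2πk) = 0.6848/(2π·0.0572) = 1.906 m·K/W
ΣR = 0.002213 + 0.8668 + 1.906 = 2.775 m·K/W
Q' = ΔT/ΣR = (279 °C − 21.4 °C)/2.775 = 92.8 W/m

Q' = 92.8 W/m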